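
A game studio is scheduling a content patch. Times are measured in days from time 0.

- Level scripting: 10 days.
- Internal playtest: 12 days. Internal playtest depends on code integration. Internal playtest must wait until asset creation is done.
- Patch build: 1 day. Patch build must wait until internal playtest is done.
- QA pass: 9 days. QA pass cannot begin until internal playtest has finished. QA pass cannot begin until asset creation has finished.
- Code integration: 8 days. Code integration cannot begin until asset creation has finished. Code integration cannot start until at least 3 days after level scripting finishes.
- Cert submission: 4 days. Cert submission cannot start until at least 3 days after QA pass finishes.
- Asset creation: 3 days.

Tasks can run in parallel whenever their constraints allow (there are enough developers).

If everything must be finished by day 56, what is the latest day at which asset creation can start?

17

Cert submission has no dependents, so it just needs to finish by day 56. Starting by 56 − 4 = day 52 achieves that.
QA pass must finish before cert submission (must start by day 52, minus 3-day gap → day 49). With a 9-day duration, QA pass must start by 49 − 9 = day 40.
Nothing follows patch build; the deadline of day 56 is its only limit. It must start by 56 − 1 = day 55.
For internal playtest: QA pass (must start by day 40); patch build (must start by day 55). The most restrictive is day 40; with a 12-day duration, internal playtest must start by day 28.
Code integration must finish before internal playtest (must start by day 28). With an 8-day duration, code integration must start by 28 − 8 = day 20.
Asset creation feeds code integration (must start by day 20); internal playtest (must start by day 28); QA pass (must start by day 40). Taking the minimum, asset creation must finish by day 20 and start by 20 − 3 = day 17.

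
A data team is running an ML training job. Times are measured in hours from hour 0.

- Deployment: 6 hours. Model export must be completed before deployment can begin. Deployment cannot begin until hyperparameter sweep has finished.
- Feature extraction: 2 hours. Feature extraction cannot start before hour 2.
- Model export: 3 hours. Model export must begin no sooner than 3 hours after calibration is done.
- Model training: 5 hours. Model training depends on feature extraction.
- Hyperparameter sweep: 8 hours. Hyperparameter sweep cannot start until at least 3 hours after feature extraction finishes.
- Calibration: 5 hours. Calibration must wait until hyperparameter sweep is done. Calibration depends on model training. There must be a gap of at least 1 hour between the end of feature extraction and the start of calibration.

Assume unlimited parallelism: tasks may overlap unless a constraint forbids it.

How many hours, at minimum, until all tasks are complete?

32

After its own release at hour 2, feature extraction can start at hour 2 and finishes at hour 4.
After feature extraction (finishes hour 4), model training can start at hour 4 and finishes at hour 9.
Hyperparameter sweep cannot begin until feature extraction (finishes hour 4, plus 3-hour gap → hour 7). It runs from hour 7 to 7 + 8 = hour 15.
Calibration cannot start until hyperparameter sweep (finishes hour 15); model training (finishes hour 9); feature extraction (finishes hour 4, plus 1-hour gap → hour 5). The controlling bound is hour 15, so calibration finishes at 15 + 5 = hour 20.
Model export cannot begin until calibration (finishes hour 20, plus 3-hour gap → hour 23). It runs from hour 23 to 23 + 3 = hour 26.
Deployment cannot start until model export (finishes hour 26); hyperparameter sweep (finishes hour 15). The controlling bound is hour 26, so deployment finishes at 26 + 6 = hour 32.
All tasks are finished once the last one completes. Finish times: Feature extraction at 4, Hyperparameter sweep at 15, Model training at 9, Calibration at 20, Model export at 26, Deployment at 32. The latest is hour 32.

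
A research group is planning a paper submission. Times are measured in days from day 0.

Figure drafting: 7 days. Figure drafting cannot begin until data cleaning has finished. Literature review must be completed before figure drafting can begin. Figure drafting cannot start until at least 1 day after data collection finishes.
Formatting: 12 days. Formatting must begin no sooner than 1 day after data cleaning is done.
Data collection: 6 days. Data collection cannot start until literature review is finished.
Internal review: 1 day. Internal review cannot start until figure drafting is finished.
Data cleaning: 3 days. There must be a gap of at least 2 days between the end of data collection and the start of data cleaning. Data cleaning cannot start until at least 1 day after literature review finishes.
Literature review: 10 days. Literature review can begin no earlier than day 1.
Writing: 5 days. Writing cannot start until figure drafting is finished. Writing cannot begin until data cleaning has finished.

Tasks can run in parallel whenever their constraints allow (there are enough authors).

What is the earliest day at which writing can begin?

29

Literature review waits on its own release at day 1, so it starts at day 1 and finishes at 1 + 10 = day 11.
Data collection waits on literature review (finishes day 11), so it starts at day 11 and finishes at 11 + 6 = day 17.
For data cleaning: data collection (finishes day 17, plus 2-day gap → day 19); literature review (finishes day 11, plus 1-day gap → day 12). Taking the maximum gives a start of day 19, and it finishes at 19 + 3 = day 22.
Figure drafting needs all of data cleaning (finishes day 22); literature review (finishes day 11); data collection (finishes day 17, plus 1-day gap → day 18). That puts its earliest start at day 22; it finishes at 22 + 7 = day 29.
Writing waits on figure drafting (finishes day 29); data cleaning (finishes day 22). The latest of these is day 29, which is the earliest writing can start.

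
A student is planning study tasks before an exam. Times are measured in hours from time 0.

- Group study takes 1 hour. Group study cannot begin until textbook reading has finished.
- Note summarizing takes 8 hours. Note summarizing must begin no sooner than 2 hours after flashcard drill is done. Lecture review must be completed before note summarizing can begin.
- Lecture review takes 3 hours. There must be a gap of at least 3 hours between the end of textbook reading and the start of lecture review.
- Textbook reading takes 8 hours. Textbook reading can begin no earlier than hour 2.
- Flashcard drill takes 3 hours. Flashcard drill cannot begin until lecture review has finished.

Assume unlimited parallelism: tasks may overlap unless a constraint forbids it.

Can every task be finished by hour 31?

Yes

Textbook reading waits on its own release at hour 2, so it starts at hour 2 and finishes at 2 + 8 = hour 10.
Group study cannot begin until textbook reading (finishes hour 10). It runs from hour 10 to 10 + 1 = hour 11.
Lecture review cannot begin until textbook reading (finishes hour 10, plus 3-hour gap → hour 13). It runs from hour 13 to 13 + 3 = hour 16.
Flashcard drill waits on lecture review (finishes hour 16), so it starts at hour 16 and finishes at 16 + 3 = hour 19.
Note summarizing needs all of flashcard drill (finishes hour 19, plus 2-hour gap → hour 21); lecture review (finishes hour 16). That puts its earliest start at hour 21; it finishes at 21 + 8 = hour 29.
Every task is finished by hour 29, which is no later than the deadline of 31, so the schedule is feasible.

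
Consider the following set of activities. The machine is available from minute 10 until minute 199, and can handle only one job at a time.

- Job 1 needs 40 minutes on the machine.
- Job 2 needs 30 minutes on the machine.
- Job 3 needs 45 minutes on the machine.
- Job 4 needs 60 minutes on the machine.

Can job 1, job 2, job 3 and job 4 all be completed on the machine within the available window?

Yes

The machine window is 199 − 10 = 189 minutes.
Running back to back, the jobs need 40 + 30 + 45 + 60 = 175 minutes on the machine.
Since 175 ≤ 189, they fit within the window.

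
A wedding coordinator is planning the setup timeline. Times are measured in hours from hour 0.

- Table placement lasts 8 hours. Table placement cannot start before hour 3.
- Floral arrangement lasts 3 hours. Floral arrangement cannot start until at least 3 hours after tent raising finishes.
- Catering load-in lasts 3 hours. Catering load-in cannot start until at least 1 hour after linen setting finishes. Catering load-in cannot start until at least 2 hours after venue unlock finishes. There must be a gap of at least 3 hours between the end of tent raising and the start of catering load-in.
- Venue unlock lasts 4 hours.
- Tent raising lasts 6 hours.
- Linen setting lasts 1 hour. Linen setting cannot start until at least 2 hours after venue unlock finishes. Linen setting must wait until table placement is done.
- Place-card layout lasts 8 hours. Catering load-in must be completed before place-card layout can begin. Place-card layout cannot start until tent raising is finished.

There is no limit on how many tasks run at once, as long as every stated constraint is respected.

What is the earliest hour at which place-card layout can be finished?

Table placement waits on its own release at hour 3, so it starts at hour 3 and finishes at 3 + 8 = hour 11.
Tent raising has no prerequisites, so it starts at hour 0 and finishes at hour 6.
Venue unlock can start immediately at hour 0; it finishes at hour 4.
Linen setting needs all of venue unlock (finishes hour 4, plus 2-hour gap → hour 6); table placement (finishes hour 11). That puts its earliest start at hour 11; it finishes at 11 + 1 = hour 12.
For catering load-in: linen setting (finishes hour 12, plus 1-hour gap → hour 13); venue unlock (finishes hour 4, plus 2-hour gap → hour 6); tent raising (finishes hour 6, plus 3-hour gap → hour 9). Taking the maximum gives a start of hour 13, and it finishes at 13 + 3 = hour 16.
For place-card layout: catering load-in (finishes hour 16); tent raising (finishes hour 6). Taking the maximum gives a start of hour 16, and it finishes at 16 + 8 = hour 24.

24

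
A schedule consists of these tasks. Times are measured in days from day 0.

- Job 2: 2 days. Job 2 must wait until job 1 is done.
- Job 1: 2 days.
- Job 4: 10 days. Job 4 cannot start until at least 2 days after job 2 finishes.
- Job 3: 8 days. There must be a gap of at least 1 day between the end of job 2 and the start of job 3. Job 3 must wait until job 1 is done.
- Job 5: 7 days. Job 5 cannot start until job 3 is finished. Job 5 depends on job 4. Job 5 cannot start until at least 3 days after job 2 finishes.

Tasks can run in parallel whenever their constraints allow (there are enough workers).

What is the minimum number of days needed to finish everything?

Job 1 has no prerequisites, so it starts at day 0 and finishes at day 2.
Job 2 cannot begin until job 1 (finishes day 2). It runs from day 2 to 2 + 2 = day 4.
Job 4 waits on job 2 (finishes day 4, plus 2-day gap → day 6), so it starts at day 6 and finishes at 6 + 10 = day 16.
Job 3 has to wait for job 2 (finishes day 4, plus 1-day gap → day 5); job 1 (finishes day 2). The latest of these is day 5, so job 3 runs day 5 to 5 + 8 = day 13.
For job 5: job 3 (finishes day 13); job 4 (finishes day 16); job 2 (finishes day 4, plus 3-day gap → day 7). Taking the maximum gives a start of day 16, and it finishes at 16 + 7 = day 23.
All tasks are finished once the last one completes. Finish times: Job 1 at 2, Job 2 at 4, Job 3 at 13, Job 4 at 16, Job 5 at 23. The latest is day 23.

23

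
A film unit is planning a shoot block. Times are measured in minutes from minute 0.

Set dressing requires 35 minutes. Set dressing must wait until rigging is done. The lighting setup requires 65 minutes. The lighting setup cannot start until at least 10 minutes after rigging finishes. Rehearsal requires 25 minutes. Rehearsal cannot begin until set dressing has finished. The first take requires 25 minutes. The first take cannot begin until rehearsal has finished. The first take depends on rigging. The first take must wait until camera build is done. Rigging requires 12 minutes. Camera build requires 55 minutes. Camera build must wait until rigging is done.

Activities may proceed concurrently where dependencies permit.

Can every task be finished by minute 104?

Nothing blocks rigging, so it runs from minute 0 to minute 12.
After rigging (finishes minute 12), camera build can start at minute 12 and finishes at minute 67.
The lighting setup cannot begin until rigging (finishes minute 12, plus 10-minute gap → minute 22). It runs from minute 22 to 22 + 65 = minute 87.
After rigging (finishes minute 12), set dressing can start at minute 12 and finishes at minute 47.
Rehearsal cannot begin until set dressing (finishes minute 47). It runs from minute 47 to 47 + 25 = minute 72.
The first take has to wait for rehearsal (finishes minute 72); rigging (finishes minute 12); camera build (finishes minute 67). The latest of these is minute 72, so the first take runs minute 72 to 72 + 25 = minute 97.
Every task is finished by minute 97, which is no later than the deadline of 104, so the schedule is feasible.

Yes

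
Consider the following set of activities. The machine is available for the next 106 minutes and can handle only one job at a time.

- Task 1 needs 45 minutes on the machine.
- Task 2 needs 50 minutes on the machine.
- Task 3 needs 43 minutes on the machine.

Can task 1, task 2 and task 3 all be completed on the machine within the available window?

Running back to back, the jobs need 45 + 50 + 43 = 138 minutes on the machine.
Since 138 > 106, they cannot all fit.

No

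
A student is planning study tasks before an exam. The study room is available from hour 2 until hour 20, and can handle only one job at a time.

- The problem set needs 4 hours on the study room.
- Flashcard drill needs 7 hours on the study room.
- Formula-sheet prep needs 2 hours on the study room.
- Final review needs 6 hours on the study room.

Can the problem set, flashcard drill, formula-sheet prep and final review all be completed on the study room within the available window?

The study room window is 20 − 2 = 18 hours.
Running back to back, the jobs need 4 + 7 + 2 + 6 = 19 hours on the study room.
Since 19 > 18, they cannot all fit.

No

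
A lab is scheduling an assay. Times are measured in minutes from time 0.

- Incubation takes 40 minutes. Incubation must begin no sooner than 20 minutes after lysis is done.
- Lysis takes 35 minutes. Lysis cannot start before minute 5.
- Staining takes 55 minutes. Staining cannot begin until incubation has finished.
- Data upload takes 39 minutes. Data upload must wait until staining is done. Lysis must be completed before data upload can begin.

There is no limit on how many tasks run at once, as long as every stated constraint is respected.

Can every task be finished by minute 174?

After its own release at minute 5, lysis can start at minute 5 and finishes at minute 40.
Incubation cannot begin until lysis (finishes minute 40, plus 20-minute gap → minute 60). It runs from minute 60 to 60 + 40 = minute 100.
Staining waits on incubation (finishes minute 100), so it starts at minute 100 and finishes at 100 + 55 = minute 155.
For data upload: staining (finishes minute 155); lysis (finishes minute 40). Taking the maximum gives a start of minute 155, and it finishes at 155 + 39 = minute 194.
The earliest everything can be done is minute 194, which is after the deadline of 174, so it is not possible.

No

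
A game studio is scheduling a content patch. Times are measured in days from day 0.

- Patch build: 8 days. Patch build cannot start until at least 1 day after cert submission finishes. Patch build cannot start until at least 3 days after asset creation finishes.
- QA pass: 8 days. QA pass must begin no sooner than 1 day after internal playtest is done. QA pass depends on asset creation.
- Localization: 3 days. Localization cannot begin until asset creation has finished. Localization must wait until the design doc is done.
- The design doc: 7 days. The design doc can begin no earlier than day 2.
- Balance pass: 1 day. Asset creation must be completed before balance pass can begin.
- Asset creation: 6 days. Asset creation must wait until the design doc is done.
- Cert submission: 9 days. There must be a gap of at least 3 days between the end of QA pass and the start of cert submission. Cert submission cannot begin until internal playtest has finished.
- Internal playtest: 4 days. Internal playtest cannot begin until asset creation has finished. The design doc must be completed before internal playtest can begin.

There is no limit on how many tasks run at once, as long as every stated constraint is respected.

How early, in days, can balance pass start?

After its own release at day 2, the design doc can start at day 2 and finishes at day 9.
Asset creation waits on the design doc (finishes day 9), so it starts at day 9 and finishes at 9 + 6 = day 15.
Balance pass waits on asset creation (finishes day 15), so the earliest it can start is day 15.

15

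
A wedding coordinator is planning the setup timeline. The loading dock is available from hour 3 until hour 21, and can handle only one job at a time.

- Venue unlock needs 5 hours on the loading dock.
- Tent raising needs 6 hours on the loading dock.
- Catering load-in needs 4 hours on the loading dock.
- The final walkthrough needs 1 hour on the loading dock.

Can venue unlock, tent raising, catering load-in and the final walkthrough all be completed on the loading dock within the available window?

Yes

The loading dock window is 21 − 3 = 18 hours.
Running back to back, the jobs need 5 + 6 + 4 + 1 = 16 hours on the loading dock.
Since 16 ≤ 18, they fit within the window.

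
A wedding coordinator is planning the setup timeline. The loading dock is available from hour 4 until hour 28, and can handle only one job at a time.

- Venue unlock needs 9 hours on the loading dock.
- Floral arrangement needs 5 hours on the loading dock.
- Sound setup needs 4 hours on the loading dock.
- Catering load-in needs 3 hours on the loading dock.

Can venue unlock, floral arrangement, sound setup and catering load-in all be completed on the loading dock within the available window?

Yes

The loading dock window is 28 − 4 = 24 hours.
Running back to back, the jobs need 9 + 5 + 4 + 3 = 21 hours on the loading dock.
Since 21 ≤ 24, they fit within the window.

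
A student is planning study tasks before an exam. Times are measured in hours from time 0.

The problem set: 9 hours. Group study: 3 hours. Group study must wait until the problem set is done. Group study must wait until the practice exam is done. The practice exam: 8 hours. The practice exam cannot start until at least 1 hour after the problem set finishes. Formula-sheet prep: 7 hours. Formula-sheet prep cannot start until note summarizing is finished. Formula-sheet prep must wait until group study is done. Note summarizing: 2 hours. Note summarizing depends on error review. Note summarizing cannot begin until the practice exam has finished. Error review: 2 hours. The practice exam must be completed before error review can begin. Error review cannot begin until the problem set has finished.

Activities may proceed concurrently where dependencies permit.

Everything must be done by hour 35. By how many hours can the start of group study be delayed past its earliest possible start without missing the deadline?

7

The problem set can start immediately at hour 0; it finishes at hour 9.
The practice exam waits on the problem set (finishes hour 9, plus 1-hour gap → hour 10), so it starts at hour 10 and finishes at 10 + 8 = hour 18.
Group study cannot start until the problem set (finishes hour 9); the practice exam (finishes hour 18). The controlling bound is hour 18, so group study finishes at 18 + 3 = hour 21.

Working backward from the deadline:
To finish by hour 35, formula-sheet prep (duration 7) must start no later than hour 28.
Group study feeds into formula-sheet prep (must start by hour 28); so group study must finish by hour 28 and therefore start by hour 25.
So group study can start as early as hour 18 and as late as hour 25, giving 25 − 18 = 7 hours of slack.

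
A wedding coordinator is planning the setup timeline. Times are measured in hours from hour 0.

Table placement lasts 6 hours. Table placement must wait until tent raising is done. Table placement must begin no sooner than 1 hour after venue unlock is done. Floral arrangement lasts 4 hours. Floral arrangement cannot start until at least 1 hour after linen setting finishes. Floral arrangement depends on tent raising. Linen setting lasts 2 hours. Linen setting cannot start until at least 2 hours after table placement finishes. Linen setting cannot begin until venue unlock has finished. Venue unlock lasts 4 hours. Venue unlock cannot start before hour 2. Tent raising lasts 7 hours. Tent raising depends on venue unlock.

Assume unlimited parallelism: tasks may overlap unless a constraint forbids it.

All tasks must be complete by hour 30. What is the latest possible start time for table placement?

15

To finish by hour 30, floral arrangement (duration 4) must start no later than hour 26.
Linen setting feeds into floral arrangement (must start by hour 26, minus 1-hour gap → hour 25); so linen setting must finish by hour 25 and therefore start by hour 23.
Table placement has to be done before linen setting (must start by hour 23, minus 2-hour gap → hour 21). That means finishing by hour 21, i.e. starting by 21 − 6 = hour 15.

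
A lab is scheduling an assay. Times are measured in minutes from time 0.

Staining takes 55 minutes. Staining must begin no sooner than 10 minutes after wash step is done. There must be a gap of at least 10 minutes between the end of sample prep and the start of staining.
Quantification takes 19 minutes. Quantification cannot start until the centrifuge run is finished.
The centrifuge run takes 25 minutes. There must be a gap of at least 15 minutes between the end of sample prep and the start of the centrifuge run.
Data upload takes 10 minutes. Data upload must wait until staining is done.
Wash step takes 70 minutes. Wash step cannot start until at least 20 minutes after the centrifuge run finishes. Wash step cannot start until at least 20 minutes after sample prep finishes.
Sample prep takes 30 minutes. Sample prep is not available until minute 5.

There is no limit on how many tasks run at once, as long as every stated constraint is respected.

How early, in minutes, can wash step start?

95

After its own release at minute 5, sample prep can start at minute 5 and finishes at minute 35.
After sample prep (finishes minute 35, plus 15-minute gap → minute 50), the centrifuge run can start at minute 50 and finishes at minute 75.
Wash step waits on the centrifuge run (finishes minute 75, plus 20-minute gap → minute 95); sample prep (finishes minute 35, plus 20-minute gap → minute 55). The latest of these is minute 95, which is the earliest wash step can start.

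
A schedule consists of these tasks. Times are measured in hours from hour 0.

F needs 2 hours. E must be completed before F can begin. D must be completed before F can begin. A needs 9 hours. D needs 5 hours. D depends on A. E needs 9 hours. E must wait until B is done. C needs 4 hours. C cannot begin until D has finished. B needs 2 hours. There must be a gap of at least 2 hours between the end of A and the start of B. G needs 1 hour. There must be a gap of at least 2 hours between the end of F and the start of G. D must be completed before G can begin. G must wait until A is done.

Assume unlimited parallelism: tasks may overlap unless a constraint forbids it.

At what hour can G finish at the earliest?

A can start immediately at hour 0; it finishes at hour 9.
D cannot begin until A (finishes hour 9). It runs from hour 9 to 9 + 5 = hour 14.
B waits on A (finishes hour 9, plus 2-hour gap → hour 11), so it starts at hour 11 and finishes at 11 + 2 = hour 13.
After B (finishes hour 13), E can start at hour 13 and finishes at hour 22.
F needs all of E (finishes hour 22); D (finishes hour 14). That puts its earliest start at hour 22; it finishes at 22 + 2 = hour 24.
G cannot start until F (finishes hour 24, plus 2-hour gap → hour 26); D (finishes hour 14); A (finishes hour 9). The controlling bound is hour 26, so G finishes at 26 + 1 = hour 27.

27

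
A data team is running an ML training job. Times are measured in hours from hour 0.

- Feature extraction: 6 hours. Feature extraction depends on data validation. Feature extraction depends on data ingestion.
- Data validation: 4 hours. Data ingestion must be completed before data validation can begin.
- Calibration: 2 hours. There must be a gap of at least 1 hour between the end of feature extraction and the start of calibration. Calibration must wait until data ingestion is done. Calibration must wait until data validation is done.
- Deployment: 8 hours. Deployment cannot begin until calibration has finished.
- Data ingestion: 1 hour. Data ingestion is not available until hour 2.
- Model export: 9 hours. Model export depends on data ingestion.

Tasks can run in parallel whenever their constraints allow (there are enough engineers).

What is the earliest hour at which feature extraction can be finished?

Data ingestion cannot begin until its own release at hour 2. It runs from hour 2 to 2 + 1 = hour 3.
After data ingestion (finishes hour 3), data validation can start at hour 3 and finishes at hour 7.
For feature extraction: data validation (finishes hour 7); data ingestion (finishes hour 3). Taking the maximum gives a start of hour 7, and it finishes at 7 + 6 = hour 13.

13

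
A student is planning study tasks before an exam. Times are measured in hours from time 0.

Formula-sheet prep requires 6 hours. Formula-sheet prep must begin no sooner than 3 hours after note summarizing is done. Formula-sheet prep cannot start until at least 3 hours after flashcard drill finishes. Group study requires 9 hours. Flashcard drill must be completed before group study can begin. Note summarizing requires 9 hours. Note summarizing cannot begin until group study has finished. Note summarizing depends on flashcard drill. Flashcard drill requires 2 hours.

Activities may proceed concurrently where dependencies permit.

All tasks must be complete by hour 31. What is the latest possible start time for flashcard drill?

Formula-sheet prep has no dependents, so it just needs to finish by hour 31. Starting by 31 − 6 = hour 25 achieves that.
Since formula-sheet prep (must start by hour 25, minus 3-hour gap → hour 22) depends on it, note summarizing must finish by hour 22. Backing off its 9-hour duration gives a latest start of hour 13.
Group study feeds into note summarizing (must start by hour 13); so group study must finish by hour 13 and therefore start by hour 4.
For flashcard drill: group study (must start by hour 4); note summarizing (must start by hour 13); formula-sheet prep (must start by hour 25, minus 3-hour gap → hour 22). The most restrictive is hour 4; with a 2-hour duration, flashcard drill must start by hour 2.

2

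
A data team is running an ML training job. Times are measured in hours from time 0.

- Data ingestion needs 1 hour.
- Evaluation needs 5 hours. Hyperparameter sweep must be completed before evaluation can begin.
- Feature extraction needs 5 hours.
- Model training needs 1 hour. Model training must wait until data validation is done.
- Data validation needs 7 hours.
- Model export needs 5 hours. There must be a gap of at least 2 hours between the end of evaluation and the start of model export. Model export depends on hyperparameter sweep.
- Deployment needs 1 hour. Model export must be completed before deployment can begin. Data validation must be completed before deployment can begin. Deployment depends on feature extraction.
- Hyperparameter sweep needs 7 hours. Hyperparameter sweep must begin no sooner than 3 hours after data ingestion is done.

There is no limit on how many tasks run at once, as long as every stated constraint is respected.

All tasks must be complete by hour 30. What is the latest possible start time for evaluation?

17

Deployment must finish by hour 30; it takes 1 hour, so it must start by 30 − 1 = hour 29.
Model export has to be done before deployment (must start by hour 29). That means finishing by hour 29, i.e. starting by 29 − 5 = hour 24.
Evaluation must finish before model export (must start by hour 24, minus 2-hour gap → hour 22). With a 5-hour duration, evaluation must start by 22 − 5 = hour 17.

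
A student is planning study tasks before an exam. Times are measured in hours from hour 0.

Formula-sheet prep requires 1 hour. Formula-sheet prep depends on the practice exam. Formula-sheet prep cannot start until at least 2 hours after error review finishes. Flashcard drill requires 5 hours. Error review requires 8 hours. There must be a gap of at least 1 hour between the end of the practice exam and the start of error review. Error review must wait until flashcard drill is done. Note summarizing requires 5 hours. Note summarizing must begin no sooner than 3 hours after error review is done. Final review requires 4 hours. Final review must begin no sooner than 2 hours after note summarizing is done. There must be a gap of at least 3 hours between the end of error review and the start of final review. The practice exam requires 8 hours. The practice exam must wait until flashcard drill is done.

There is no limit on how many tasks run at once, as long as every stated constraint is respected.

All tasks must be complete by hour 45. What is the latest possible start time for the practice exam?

Final review has no dependents, so it just needs to finish by hour 45. Starting by 45 − 4 = hour 41 achieves that.
Since final review (must start by hour 41, minus 2-hour gap → hour 39) depends on it, note summarizing must finish by hour 39. Backing off its 5-hour duration gives a latest start of hour 34.
Formula-sheet prep has no dependents, so it just needs to finish by hour 45. Starting by 45 − 1 = hour 44 achieves that.
For error review: note summarizing (must start by hour 34, minus 3-hour gap → hour 31); formula-sheet prep (must start by hour 44, minus 2-hour gap → hour 42); final review (must start by hour 41, minus 3-hour gap → hour 38). The most restrictive is hour 31; with an 8-hour duration, error review must start by hour 23.
For the practice exam: error review (must start by hour 23, minus 1-hour gap → hour 22); formula-sheet prep (must start by hour 44). The most restrictive is hour 22; with an 8-hour duration, the practice exam must start by hour 14.

14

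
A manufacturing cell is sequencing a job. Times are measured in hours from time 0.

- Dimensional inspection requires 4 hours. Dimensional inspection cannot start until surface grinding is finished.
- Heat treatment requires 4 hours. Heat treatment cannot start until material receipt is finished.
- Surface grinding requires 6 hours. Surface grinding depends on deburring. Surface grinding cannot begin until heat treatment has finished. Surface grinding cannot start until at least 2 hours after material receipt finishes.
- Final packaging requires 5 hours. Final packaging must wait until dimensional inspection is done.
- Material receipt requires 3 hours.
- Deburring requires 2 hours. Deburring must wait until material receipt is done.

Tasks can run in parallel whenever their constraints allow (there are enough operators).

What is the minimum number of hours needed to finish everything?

22

Material receipt can start immediately at hour 0; it finishes at hour 3.
Heat treatment waits on material receipt (finishes hour 3), so it starts at hour 3 and finishes at 3 + 4 = hour 7.
After material receipt (finishes hour 3), deburring can start at hour 3 and finishes at hour 5.
For surface grinding: deburring (finishes hour 5); heat treatment (finishes hour 7); material receipt (finishes hour 3, plus 2-hour gap → hour 5). Taking the maximum gives a start of hour 7, and it finishes at 7 + 6 = hour 13.
Dimensional inspection cannot begin until surface grinding (finishes hour 13). It runs from hour 13 to 13 + 4 = hour 17.
Final packaging cannot begin until dimensional inspection (finishes hour 17). It runs from hour 17 to 17 + 5 = hour 22.
All tasks are finished once the last one completes. Finish times: Material receipt at 3, Deburring at 5, Heat treatment at 7, Surface grinding at 13, Dimensional inspection at 17, Final packaging at 22. The latest is hour 22.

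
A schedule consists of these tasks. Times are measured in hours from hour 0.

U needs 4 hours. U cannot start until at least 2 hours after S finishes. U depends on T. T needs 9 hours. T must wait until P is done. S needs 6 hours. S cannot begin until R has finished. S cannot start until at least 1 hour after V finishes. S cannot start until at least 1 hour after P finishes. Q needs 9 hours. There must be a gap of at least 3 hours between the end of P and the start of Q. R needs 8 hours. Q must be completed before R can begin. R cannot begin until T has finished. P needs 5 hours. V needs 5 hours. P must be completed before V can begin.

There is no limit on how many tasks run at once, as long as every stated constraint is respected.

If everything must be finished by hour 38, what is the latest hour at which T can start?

9

U has no dependents, so it just needs to finish by hour 38. Starting by 38 − 4 = hour 34 achieves that.
S has to be done before U (must start by hour 34, minus 2-hour gap → hour 32). That means finishing by hour 32, i.e. starting by 32 − 6 = hour 26.
R must finish before S (must start by hour 26). With an 8-hour duration, R must start by 26 − 8 = hour 18.
T feeds R (must start by hour 18); U (must start by hour 34). Taking the minimum, T must finish by hour 18 and start by 18 − 9 = hour 9.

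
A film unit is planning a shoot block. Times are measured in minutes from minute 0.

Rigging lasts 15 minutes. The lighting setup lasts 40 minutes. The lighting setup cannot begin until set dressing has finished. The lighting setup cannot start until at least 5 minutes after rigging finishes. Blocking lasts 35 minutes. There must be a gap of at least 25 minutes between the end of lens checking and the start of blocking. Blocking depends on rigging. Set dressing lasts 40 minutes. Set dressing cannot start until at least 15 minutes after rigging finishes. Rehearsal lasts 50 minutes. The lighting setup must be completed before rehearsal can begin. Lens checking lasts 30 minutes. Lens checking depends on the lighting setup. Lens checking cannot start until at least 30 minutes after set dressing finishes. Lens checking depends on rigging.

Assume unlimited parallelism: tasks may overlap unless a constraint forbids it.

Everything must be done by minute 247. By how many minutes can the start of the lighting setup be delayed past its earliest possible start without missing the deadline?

Nothing blocks rigging, so it runs from minute 0 to minute 15.
Set dressing cannot begin until rigging (finishes minute 15, plus 15-minute gap → minute 30). It runs from minute 30 to 30 + 40 = minute 70.
The lighting setup needs all of set dressing (finishes minute 70); rigging (finishes minute 15, plus 5-minute gap → minute 20). That puts its earliest start at minute 70; it finishes at 70 + 40 = minute 110.

Working backward from the deadline:
Blocking must finish by minute 247; it takes 35 minutes, so it must start by 247 − 35 = minute 212.
Lens checking must finish before blocking (must start by minute 212, minus 25-minute gap → minute 187). With a 30-minute duration, lens checking must start by 187 − 30 = minute 157.
To finish by minute 247, rehearsal (duration 50) must start no later than minute 197.
The lighting setup must finish in time for lens checking (must start by minute 157); rehearsal (must start by minute 197). The tightest is minute 157, so the lighting setup must start by 157 − 40 = minute 117.
So the lighting setup can start as early as minute 70 and as late as minute 117, giving 117 − 70 = 47 minutes of slack.

47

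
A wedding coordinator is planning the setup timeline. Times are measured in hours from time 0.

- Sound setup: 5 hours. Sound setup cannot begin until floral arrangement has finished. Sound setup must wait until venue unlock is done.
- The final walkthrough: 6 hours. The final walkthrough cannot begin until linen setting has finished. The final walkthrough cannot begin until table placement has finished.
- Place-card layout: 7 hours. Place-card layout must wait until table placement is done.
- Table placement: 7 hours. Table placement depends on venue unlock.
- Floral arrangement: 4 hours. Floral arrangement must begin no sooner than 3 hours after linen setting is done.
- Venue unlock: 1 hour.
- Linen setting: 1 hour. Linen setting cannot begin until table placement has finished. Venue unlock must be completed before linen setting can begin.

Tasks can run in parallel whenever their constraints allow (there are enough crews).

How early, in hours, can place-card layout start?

8

Venue unlock can start immediately at hour 0; it finishes at hour 1.
After venue unlock (finishes hour 1), table placement can start at hour 1 and finishes at hour 8.
Place-card layout waits on table placement (finishes hour 8), so the earliest it can start is hour 8.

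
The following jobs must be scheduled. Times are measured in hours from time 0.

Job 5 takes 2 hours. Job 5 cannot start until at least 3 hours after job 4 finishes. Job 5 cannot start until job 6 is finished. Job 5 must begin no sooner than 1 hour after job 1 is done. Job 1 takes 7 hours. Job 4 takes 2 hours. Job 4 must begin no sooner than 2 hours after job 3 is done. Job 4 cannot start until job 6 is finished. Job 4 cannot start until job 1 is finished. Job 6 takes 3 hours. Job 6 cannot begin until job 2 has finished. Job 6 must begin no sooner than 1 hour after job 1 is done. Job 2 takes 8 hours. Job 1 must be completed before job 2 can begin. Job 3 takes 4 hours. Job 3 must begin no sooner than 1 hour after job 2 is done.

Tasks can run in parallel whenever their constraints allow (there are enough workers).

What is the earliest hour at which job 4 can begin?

22

Job 1 can start immediately at hour 0; it finishes at hour 7.
Job 2 cannot begin until job 1 (finishes hour 7). It runs from hour 7 to 7 + 8 = hour 15.
Job 6 cannot start until job 2 (finishes hour 15); job 1 (finishes hour 7, plus 1-hour gap → hour 8). The controlling bound is hour 15, so job 6 finishes at 15 + 3 = hour 18.
After job 2 (finishes hour 15, plus 1-hour gap → hour 16), job 3 can start at hour 16 and finishes at hour 20.
Job 4 waits on job 3 (finishes hour 20, plus 2-hour gap → hour 22); job 6 (finishes hour 18); job 1 (finishes hour 7). The latest of these is hour 22, which is the earliest job 4 can start.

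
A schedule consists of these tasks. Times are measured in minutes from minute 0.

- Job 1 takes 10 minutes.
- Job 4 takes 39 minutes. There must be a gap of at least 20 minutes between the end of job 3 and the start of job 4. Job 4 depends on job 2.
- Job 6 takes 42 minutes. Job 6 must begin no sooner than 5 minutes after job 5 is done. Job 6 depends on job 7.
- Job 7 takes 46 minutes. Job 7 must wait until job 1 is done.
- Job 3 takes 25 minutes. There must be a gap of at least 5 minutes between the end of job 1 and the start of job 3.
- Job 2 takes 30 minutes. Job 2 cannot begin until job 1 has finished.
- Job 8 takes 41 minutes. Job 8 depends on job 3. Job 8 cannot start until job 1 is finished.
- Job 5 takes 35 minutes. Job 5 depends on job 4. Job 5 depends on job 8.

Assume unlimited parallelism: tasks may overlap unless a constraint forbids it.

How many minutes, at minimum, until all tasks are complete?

Job 1 has no prerequisites, so it starts at minute 0 and finishes at minute 10.
Job 7 cannot begin until job 1 (finishes minute 10). It runs from minute 10 to 10 + 46 = minute 56.
Job 3 cannot begin until job 1 (finishes minute 10, plus 5-minute gap → minute 15). It runs from minute 15 to 15 + 25 = minute 40.
Job 8 has to wait for job 3 (finishes minute 40); job 1 (finishes minute 10). The latest of these is minute 40, so job 8 runs minute 40 to 40 + 41 = minute 81.
Job 2 waits on job 1 (finishes minute 10), so it starts at minute 10 and finishes at 10 + 30 = minute 40.
Job 4 cannot start until job 3 (finishes minute 40, plus 20-minute gap → minute 60); job 2 (finishes minute 40). The controlling bound is minute 60, so job 4 finishes at 60 + 39 = minute 99.
Job 5 cannot start until job 4 (finishes minute 99); job 8 (finishes minute 81). The controlling bound is minute 99, so job 5 finishes at 99 + 35 = minute 134.
Job 6 needs all of job 5 (finishes minute 134, plus 5-minute gap → minute 139); job 7 (finishes minute 56). That puts its earliest start at minute 139; it finishes at 139 + 42 = minute 181.
All tasks are finished once the last one completes. Finish times: Job 1 at 10, Job 2 at 40, Job 3 at 40, Job 4 at 99, Job 5 at 134, Job 6 at 181, Job 7 at 56, Job 8 at 81. The latest is minute 181.

181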